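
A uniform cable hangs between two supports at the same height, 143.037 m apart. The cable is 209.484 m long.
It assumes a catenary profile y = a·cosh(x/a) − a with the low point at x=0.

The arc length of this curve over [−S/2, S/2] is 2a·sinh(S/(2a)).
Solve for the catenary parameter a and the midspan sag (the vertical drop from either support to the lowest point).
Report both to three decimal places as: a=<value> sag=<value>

a=45.552 sag=68.666

seed: a₀ = √(S³/(24(L−S))) = √(143.037³/(24·66.447)) = 42.838009
iter 1: u=1.669510  f(a)=+9.899e+00  f'(a)=-4.058e+00  a ← 42.838009 − (+9.899e+00/-4.058e+00) = 45.277692
iter 2: u=1.579553  f(a)=+9.086e-01  f'(a)=-3.344e+00  a ← 45.277692 − (+9.086e-01/-3.344e+00) = 45.549413
iter 3: u=1.570130  f(a)=+9.364e-03  f'(a)=-3.275e+00  a ← 45.549413 − (+9.364e-03/-3.275e+00) = 45.552272
iter 4: u=1.570031  f(a)=+1.017e-06  f'(a)=-3.275e+00  a ← 45.552272 − (+1.017e-06/-3.275e+00) = 45.552272
iter 5: u=1.570031  f(a)=+5.684e-14  f'(a)=-3.275e+00  a ← 45.552272 − (+5.684e-14/-3.275e+00) = 45.552272
converged: |Δa| < 1e-12 after 5 iterations
sag = a·(cosh(S/(2a)) − 1) = 45.552272·(cosh(1.570031) − 1) = 68.666360
T_max/T_min = cosh(S/(2a)) = 2.507419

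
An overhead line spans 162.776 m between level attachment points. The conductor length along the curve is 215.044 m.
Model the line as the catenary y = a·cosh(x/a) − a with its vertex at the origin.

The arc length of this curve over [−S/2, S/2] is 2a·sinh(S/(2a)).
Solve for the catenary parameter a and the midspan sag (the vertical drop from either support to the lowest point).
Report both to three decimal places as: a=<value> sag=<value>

seed: a₀ = √(S³/(24(L−S))) = √(162.776³/(24·52.268)) = 58.635684
iter 1: u=1.388028  f(a)=+5.272e+00  f'(a)=-2.151e+00  a ← 58.635684 − (+5.272e+00/-2.151e+00) = 61.087024
iter 2: u=1.332329  f(a)=+3.487e-01  f'(a)=-1.875e+00  a ← 61.087024 − (+3.487e-01/-1.875e+00) = 61.272982
iter 3: u=1.328285  f(a)=+1.763e-03  f'(a)=-1.856e+00  a ← 61.272982 − (+1.763e-03/-1.856e+00) = 61.273932
iter 4: u=1.328265  f(a)=+4.562e-08  f'(a)=-1.856e+00  a ← 61.273932 − (+4.562e-08/-1.856e+00) = 61.273932
iter 5: u=1.328265  f(a)=+0.000e+00  f'(a)=-1.856e+00  a ← 61.273932 − (+0.000e+00/-1.856e+00) = 61.273932
converged: |Δa| < 1e-12 after 5 iterations
sag = a·(cosh(S/(2a)) − 1) = 61.273932·(cosh(1.328265) − 1) = 62.481776
T_max/T_min = cosh(S/(2a)) = 2.019712

a=61.274 sag=62.482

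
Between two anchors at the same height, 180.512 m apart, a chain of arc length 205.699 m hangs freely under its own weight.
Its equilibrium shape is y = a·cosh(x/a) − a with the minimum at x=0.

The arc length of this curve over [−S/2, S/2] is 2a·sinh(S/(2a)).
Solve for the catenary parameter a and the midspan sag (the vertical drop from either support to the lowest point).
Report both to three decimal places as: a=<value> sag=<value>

a=100.644 sag=43.256

seed: a₀ = √(S³/(24(L−S))) = √(180.512³/(24·25.187)) = 98.642774
iter 1: u=0.914978  f(a)=+1.076e+00  f'(a)=-5.547e-01  a ← 98.642774 − (+1.076e+00/-5.547e-01) = 100.581711
iter 2: u=0.897340  f(a)=+3.253e-02  f'(a)=-5.216e-01  a ← 100.581711 − (+3.253e-02/-5.216e-01) = 100.644076
iter 3: u=0.896784  f(a)=+3.182e-05  f'(a)=-5.206e-01  a ← 100.644076 − (+3.182e-05/-5.206e-01) = 100.644138
iter 4: u=0.896783  f(a)=+3.050e-11  f'(a)=-5.206e-01  a ← 100.644138 − (+3.050e-11/-5.206e-01) = 100.644138
converged: |Δa| < 1e-12 after 4 iterations
sag = a·(cosh(S/(2a)) − 1) = 100.644138·(cosh(0.896783) − 1) = 43.256043
T_max/T_min = cosh(S/(2a)) = 1.429792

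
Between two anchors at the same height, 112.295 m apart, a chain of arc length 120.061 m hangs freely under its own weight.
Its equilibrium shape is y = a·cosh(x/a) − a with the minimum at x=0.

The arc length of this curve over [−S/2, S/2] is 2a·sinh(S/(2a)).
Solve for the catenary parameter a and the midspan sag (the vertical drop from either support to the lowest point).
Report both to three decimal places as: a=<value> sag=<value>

seed: a₀ = √(S³/(24(L−S))) = √(112.295³/(24·7.766)) = 87.163832
iter 1: u=0.644161  f(a)=+1.627e-01  f'(a)=-1.857e-01  a ← 87.163832 − (+1.627e-01/-1.857e-01) = 88.040113
iter 2: u=0.637749  f(a)=+2.486e-03  f'(a)=-1.801e-01  a ← 88.040113 − (+2.486e-03/-1.801e-01) = 88.053922
iter 3: u=0.637649  f(a)=+6.005e-07  f'(a)=-1.800e-01  a ← 88.053922 − (+6.005e-07/-1.800e-01) = 88.053926
iter 4: u=0.637649  f(a)=+1.421e-14  f'(a)=-1.800e-01  a ← 88.053926 − (+1.421e-14/-1.800e-01) = 88.053926
converged: |Δa| < 1e-12 after 4 iterations
sag = a·(cosh(S/(2a)) − 1) = 88.053926·(cosh(0.637649) − 1) = 18.516027
T_max/T_min = cosh(S/(2a)) = 1.210281

a=88.054 sag=18.516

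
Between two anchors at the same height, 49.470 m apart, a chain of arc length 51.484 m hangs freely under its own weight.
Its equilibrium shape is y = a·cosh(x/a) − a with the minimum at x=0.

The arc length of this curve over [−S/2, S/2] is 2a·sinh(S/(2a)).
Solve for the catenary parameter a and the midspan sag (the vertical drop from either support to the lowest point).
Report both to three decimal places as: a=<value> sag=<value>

a=50.350 sag=6.199

seed: a₀ = √(S³/(24(L−S))) = √(49.470³/(24·2.014)) = 50.046938
iter 1: u=0.494236  f(a)=+2.474e-02  f'(a)=-8.247e-02  a ← 50.046938 − (+2.474e-02/-8.247e-02) = 50.346952
iter 2: u=0.491291  f(a)=+2.242e-04  f'(a)=-8.098e-02  a ← 50.346952 − (+2.242e-04/-8.098e-02) = 50.349721
iter 3: u=0.491264  f(a)=+1.879e-08  f'(a)=-8.097e-02  a ← 50.349721 − (+1.879e-08/-8.097e-02) = 50.349722
iter 4: u=0.491264  f(a)=+0.000e+00  f'(a)=-8.097e-02  a ← 50.349722 − (+0.000e+00/-8.097e-02) = 50.349722
converged: |Δa| < 1e-12 after 4 iterations
sag = a·(cosh(S/(2a)) − 1) = 50.349722·(cosh(0.491264) − 1) = 6.198886
T_max/T_min = cosh(S/(2a)) = 1.123117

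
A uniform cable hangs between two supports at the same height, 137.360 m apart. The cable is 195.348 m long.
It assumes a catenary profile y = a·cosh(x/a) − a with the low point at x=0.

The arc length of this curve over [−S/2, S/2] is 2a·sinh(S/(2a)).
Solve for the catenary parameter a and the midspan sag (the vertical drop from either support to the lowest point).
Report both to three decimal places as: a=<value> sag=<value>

seed: a₀ = √(S³/(24(L−S))) = √(137.360³/(24·57.988)) = 43.153471
iter 1: u=1.591529  f(a)=+7.803e+00  f'(a)=-3.433e+00  a ← 43.153471 − (+7.803e+00/-3.433e+00) = 45.426511
iter 2: u=1.511892  f(a)=+6.589e-01  f'(a)=-2.875e+00  a ← 45.426511 − (+6.589e-01/-2.875e+00) = 45.655663
iter 3: u=1.504304  f(a)=+5.656e-03  f'(a)=-2.826e+00  a ← 45.655663 − (+5.656e-03/-2.826e+00) = 45.657665
iter 4: u=1.504238  f(a)=+4.247e-07  f'(a)=-2.826e+00  a ← 45.657665 − (+4.247e-07/-2.826e+00) = 45.657665
iter 5: u=1.504238  f(a)=-5.684e-14  f'(a)=-2.826e+00  a ← 45.657665 − (-5.684e-14/-2.826e+00) = 45.657665
converged: |Δa| < 1e-12 after 5 iterations
sag = a·(cosh(S/(2a)) − 1) = 45.657665·(cosh(1.504238) − 1) = 62.160852
T_max/T_min = cosh(S/(2a)) = 2.361455

a=45.658 sag=62.161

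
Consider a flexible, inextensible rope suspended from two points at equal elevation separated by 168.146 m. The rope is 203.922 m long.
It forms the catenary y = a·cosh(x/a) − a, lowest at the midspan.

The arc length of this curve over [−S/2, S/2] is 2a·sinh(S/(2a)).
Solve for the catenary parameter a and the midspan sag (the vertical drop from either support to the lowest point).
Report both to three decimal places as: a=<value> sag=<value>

a=76.676 sag=50.898

seed: a₀ = √(S³/(24(L−S))) = √(168.146³/(24·35.776)) = 74.409485
iter 1: u=1.129869  f(a)=+2.354e+00  f'(a)=-1.090e+00  a ← 74.409485 − (+2.354e+00/-1.090e+00) = 76.569172
iter 2: u=1.098001  f(a)=+1.064e-01  f'(a)=-9.936e-01  a ← 76.569172 − (+1.064e-01/-9.936e-01) = 76.676245
iter 3: u=1.096467  f(a)=+2.400e-04  f'(a)=-9.891e-01  a ← 76.676245 − (+2.400e-04/-9.891e-01) = 76.676488
iter 4: u=1.096464  f(a)=+1.228e-09  f'(a)=-9.891e-01  a ← 76.676488 − (+1.228e-09/-9.891e-01) = 76.676488
iter 5: u=1.096464  f(a)=+0.000e+00  f'(a)=-9.891e-01  a ← 76.676488 − (+0.000e+00/-9.891e-01) = 76.676488
converged: |Δa| < 1e-12 after 5 iterations
sag = a·(cosh(S/(2a)) − 1) = 76.676488·(cosh(1.096464) − 1) = 50.898311
T_max/T_min = cosh(S/(2a)) = 1.663806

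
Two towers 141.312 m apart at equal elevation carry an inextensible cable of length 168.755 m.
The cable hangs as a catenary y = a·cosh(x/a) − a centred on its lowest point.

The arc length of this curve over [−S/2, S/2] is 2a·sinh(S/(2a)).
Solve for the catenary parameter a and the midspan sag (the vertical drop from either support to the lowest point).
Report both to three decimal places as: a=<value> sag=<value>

seed: a₀ = √(S³/(24(L−S))) = √(141.312³/(24·27.443)) = 65.455652
iter 1: u=1.079448  f(a)=+1.644e+00  f'(a)=-9.404e-01  a ← 65.455652 − (+1.644e+00/-9.404e-01) = 67.203796
iter 2: u=1.051369  f(a)=+6.816e-02  f'(a)=-8.639e-01  a ← 67.203796 − (+6.816e-02/-8.639e-01) = 67.282697
iter 3: u=1.050136  f(a)=+1.284e-04  f'(a)=-8.606e-01  a ← 67.282697 − (+1.284e-04/-8.606e-01) = 67.282846
iter 4: u=1.050134  f(a)=+4.576e-10  f'(a)=-8.606e-01  a ← 67.282846 − (+4.576e-10/-8.606e-01) = 67.282846
iter 5: u=1.050134  f(a)=-2.842e-14  f'(a)=-8.606e-01  a ← 67.282846 − (-2.842e-14/-8.606e-01) = 67.282846
converged: |Δa| < 1e-12 after 5 iterations
sag = a·(cosh(S/(2a)) − 1) = 67.282846·(cosh(1.050134) − 1) = 40.636308
T_max/T_min = cosh(S/(2a)) = 1.603962

a=67.283 sag=40.636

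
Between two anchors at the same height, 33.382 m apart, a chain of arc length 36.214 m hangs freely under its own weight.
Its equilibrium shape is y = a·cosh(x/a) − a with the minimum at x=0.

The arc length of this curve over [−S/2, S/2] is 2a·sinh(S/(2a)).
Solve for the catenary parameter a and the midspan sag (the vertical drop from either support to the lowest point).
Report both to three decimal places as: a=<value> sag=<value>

seed: a₀ = √(S³/(24(L−S))) = √(33.382³/(24·2.832)) = 23.394636
iter 1: u=0.713454  f(a)=+7.296e-02  f'(a)=-2.547e-01  a ← 23.394636 − (+7.296e-02/-2.547e-01) = 23.681125
iter 2: u=0.704823  f(a)=+1.362e-03  f'(a)=-2.452e-01  a ← 23.681125 − (+1.362e-03/-2.452e-01) = 23.686679
iter 3: u=0.704658  f(a)=+4.945e-07  f'(a)=-2.451e-01  a ← 23.686679 − (+4.945e-07/-2.451e-01) = 23.686681
iter 4: u=0.704658  f(a)=+7.816e-14  f'(a)=-2.451e-01  a ← 23.686681 − (+7.816e-14/-2.451e-01) = 23.686681
converged: |Δa| < 1e-12 after 4 iterations
sag = a·(cosh(S/(2a)) − 1) = 23.686681·(cosh(0.704658) − 1) = 6.128119
T_max/T_min = cosh(S/(2a)) = 1.258716

a=23.687 sag=6.128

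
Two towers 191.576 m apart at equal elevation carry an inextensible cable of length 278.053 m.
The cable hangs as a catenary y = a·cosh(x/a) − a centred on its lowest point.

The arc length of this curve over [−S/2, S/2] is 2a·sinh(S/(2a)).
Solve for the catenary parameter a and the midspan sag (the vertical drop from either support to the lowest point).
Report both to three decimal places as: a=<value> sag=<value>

seed: a₀ = √(S³/(24(L−S))) = √(191.576³/(24·86.477)) = 58.204388
iter 1: u=1.645718  f(a)=+1.249e+01  f'(a)=-3.858e+00  a ← 58.204388 − (+1.249e+01/-3.858e+00) = 61.442961
iter 2: u=1.558974  f(a)=+1.119e+00  f'(a)=-3.196e+00  a ← 61.442961 − (+1.119e+00/-3.196e+00) = 61.793032
iter 3: u=1.550142  f(a)=+1.092e-02  f'(a)=-3.134e+00  a ← 61.793032 − (+1.092e-02/-3.134e+00) = 61.796515
iter 4: u=1.550055  f(a)=+1.061e-06  f'(a)=-3.133e+00  a ← 61.796515 − (+1.061e-06/-3.133e+00) = 61.796516
iter 5: u=1.550055  f(a)=+0.000e+00  f'(a)=-3.133e+00  a ← 61.796516 − (+0.000e+00/-3.133e+00) = 61.796516
converged: |Δa| < 1e-12 after 5 iterations
sag = a·(cosh(S/(2a)) − 1) = 61.796516·(cosh(1.550055) − 1) = 90.345448
T_max/T_min = cosh(S/(2a)) = 2.461983

a=61.797 sag=90.345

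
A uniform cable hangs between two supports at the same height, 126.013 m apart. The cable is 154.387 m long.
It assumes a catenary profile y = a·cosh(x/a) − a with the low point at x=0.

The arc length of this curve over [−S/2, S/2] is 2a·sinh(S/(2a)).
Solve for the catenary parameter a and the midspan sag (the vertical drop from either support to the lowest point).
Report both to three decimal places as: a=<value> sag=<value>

a=55.951 sag=39.387

seed: a₀ = √(S³/(24(L−S))) = √(126.013³/(24·28.374)) = 54.207219
iter 1: u=1.162327  f(a)=+1.979e+00  f'(a)=-1.195e+00  a ← 54.207219 − (+1.979e+00/-1.195e+00) = 55.863279
iter 2: u=1.127870  f(a)=+9.433e-02  f'(a)=-1.084e+00  a ← 55.863279 − (+9.433e-02/-1.084e+00) = 55.950317
iter 3: u=1.126115  f(a)=+2.380e-04  f'(a)=-1.078e+00  a ← 55.950317 − (+2.380e-04/-1.078e+00) = 55.950538
iter 4: u=1.126111  f(a)=+1.523e-09  f'(a)=-1.078e+00  a ← 55.950538 − (+1.523e-09/-1.078e+00) = 55.950538
iter 5: u=1.126111  f(a)=-2.842e-14  f'(a)=-1.078e+00  a ← 55.950538 − (-2.842e-14/-1.078e+00) = 55.950538
converged: |Δa| < 1e-12 after 5 iterations
sag = a·(cosh(S/(2a)) − 1) = 55.950538·(cosh(1.126111) − 1) = 39.387278
T_max/T_min = cosh(S/(2a)) = 1.703966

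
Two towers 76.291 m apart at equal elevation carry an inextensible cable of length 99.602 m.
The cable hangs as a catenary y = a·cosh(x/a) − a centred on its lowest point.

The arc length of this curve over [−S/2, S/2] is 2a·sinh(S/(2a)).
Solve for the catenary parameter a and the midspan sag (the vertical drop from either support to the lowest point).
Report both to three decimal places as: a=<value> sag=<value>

seed: a₀ = √(S³/(24(L−S))) = √(76.291³/(24·23.311)) = 28.172403
iter 1: u=1.354002  f(a)=+2.233e+00  f'(a)=-1.979e+00  a ← 28.172403 − (+2.233e+00/-1.979e+00) = 29.300604
iter 2: u=1.301867  f(a)=+1.411e-01  f'(a)=-1.736e+00  a ← 29.300604 − (+1.411e-01/-1.736e+00) = 29.381896
iter 3: u=1.298265  f(a)=+6.479e-04  f'(a)=-1.720e+00  a ← 29.381896 − (+6.479e-04/-1.720e+00) = 29.382273
iter 4: u=1.298249  f(a)=+1.380e-08  f'(a)=-1.720e+00  a ← 29.382273 − (+1.380e-08/-1.720e+00) = 29.382273
iter 5: u=1.298249  f(a)=+1.421e-14  f'(a)=-1.720e+00  a ← 29.382273 − (+1.421e-14/-1.720e+00) = 29.382273
converged: |Δa| < 1e-12 after 5 iterations
sag = a·(cosh(S/(2a)) − 1) = 29.382273·(cosh(1.298249) − 1) = 28.440366
T_max/T_min = cosh(S/(2a)) = 1.967943

a=29.382 sag=28.440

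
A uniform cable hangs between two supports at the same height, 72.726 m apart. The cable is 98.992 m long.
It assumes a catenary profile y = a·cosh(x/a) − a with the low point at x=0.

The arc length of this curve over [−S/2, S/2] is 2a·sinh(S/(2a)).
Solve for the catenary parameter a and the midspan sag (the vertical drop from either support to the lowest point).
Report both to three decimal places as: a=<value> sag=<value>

seed: a₀ = √(S³/(24(L−S))) = √(72.726³/(24·26.266)) = 24.701991
iter 1: u=1.472068  f(a)=+2.997e+00  f'(a)=-2.625e+00  a ← 24.701991 − (+2.997e+00/-2.625e+00) = 25.843971
iter 2: u=1.407021  f(a)=+2.204e-01  f'(a)=-2.252e+00  a ← 25.843971 − (+2.204e-01/-2.252e+00) = 25.941848
iter 3: u=1.401712  f(a)=+1.400e-03  f'(a)=-2.223e+00  a ← 25.941848 − (+1.400e-03/-2.223e+00) = 25.942478
iter 4: u=1.401678  f(a)=+5.735e-08  f'(a)=-2.223e+00  a ← 25.942478 − (+5.735e-08/-2.223e+00) = 25.942478
iter 5: u=1.401678  f(a)=+1.421e-14  f'(a)=-2.223e+00  a ← 25.942478 − (+1.421e-14/-2.223e+00) = 25.942478
converged: |Δa| < 1e-12 after 5 iterations
sag = a·(cosh(S/(2a)) − 1) = 25.942478·(cosh(1.401678) − 1) = 29.940133
T_max/T_min = cosh(S/(2a)) = 2.154097

a=25.942 sag=29.940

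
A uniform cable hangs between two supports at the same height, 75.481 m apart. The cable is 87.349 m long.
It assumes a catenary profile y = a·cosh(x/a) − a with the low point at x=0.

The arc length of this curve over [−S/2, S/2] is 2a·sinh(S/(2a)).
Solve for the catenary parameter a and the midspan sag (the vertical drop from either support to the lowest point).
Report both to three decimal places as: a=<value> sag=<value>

seed: a₀ = √(S³/(24(L−S))) = √(75.481³/(24·11.868)) = 38.856357
iter 1: u=0.971283  f(a)=+5.725e-01  f'(a)=-6.705e-01  a ← 38.856357 − (+5.725e-01/-6.705e-01) = 39.710307
iter 2: u=0.950396  f(a)=+1.942e-02  f'(a)=-6.257e-01  a ← 39.710307 − (+1.942e-02/-6.257e-01) = 39.741343
iter 3: u=0.949653  f(a)=+2.407e-05  f'(a)=-6.241e-01  a ← 39.741343 − (+2.407e-05/-6.241e-01) = 39.741381
iter 4: u=0.949652  f(a)=+3.710e-11  f'(a)=-6.241e-01  a ← 39.741381 − (+3.710e-11/-6.241e-01) = 39.741381
iter 5: u=0.949652  f(a)=+0.000e+00  f'(a)=-6.241e-01  a ← 39.741381 − (+0.000e+00/-6.241e-01) = 39.741381
converged: |Δa| < 1e-12 after 5 iterations
sag = a·(cosh(S/(2a)) − 1) = 39.741381·(cosh(0.949652) − 1) = 19.308084
T_max/T_min = cosh(S/(2a)) = 1.485843

a=39.741 sag=19.308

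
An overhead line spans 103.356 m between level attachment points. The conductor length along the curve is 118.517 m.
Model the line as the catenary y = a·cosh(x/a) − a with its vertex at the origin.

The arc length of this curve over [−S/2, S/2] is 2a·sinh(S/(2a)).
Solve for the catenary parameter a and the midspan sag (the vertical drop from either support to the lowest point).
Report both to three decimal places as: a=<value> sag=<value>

a=56.258 sag=25.452

seed: a₀ = √(S³/(24(L−S))) = √(103.356³/(24·15.161)) = 55.085081
iter 1: u=0.938149  f(a)=+6.813e-01  f'(a)=-6.005e-01  a ← 55.085081 − (+6.813e-01/-6.005e-01) = 56.219776
iter 2: u=0.919214  f(a)=+2.162e-02  f'(a)=-5.629e-01  a ← 56.219776 − (+2.162e-02/-5.629e-01) = 56.258188
iter 3: u=0.918586  f(a)=+2.336e-05  f'(a)=-5.617e-01  a ← 56.258188 − (+2.336e-05/-5.617e-01) = 56.258229
iter 4: u=0.918586  f(a)=+2.730e-11  f'(a)=-5.617e-01  a ← 56.258229 − (+2.730e-11/-5.617e-01) = 56.258229
converged: |Δa| < 1e-12 after 4 iterations
sag = a·(cosh(S/(2a)) − 1) = 56.258229·(cosh(0.918586) − 1) = 25.451979
T_max/T_min = cosh(S/(2a)) = 1.452413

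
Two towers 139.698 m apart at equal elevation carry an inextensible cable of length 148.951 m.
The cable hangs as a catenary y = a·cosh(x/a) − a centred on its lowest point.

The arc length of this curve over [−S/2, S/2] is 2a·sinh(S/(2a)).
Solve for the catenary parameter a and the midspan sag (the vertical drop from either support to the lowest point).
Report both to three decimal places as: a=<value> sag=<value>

seed: a₀ = √(S³/(24(L−S))) = √(139.698³/(24·9.253)) = 110.799648
iter 1: u=0.630408  f(a)=+1.856e-01  f'(a)=-1.738e-01  a ← 110.799648 − (+1.856e-01/-1.738e-01) = 111.867896
iter 2: u=0.624388  f(a)=+2.719e-03  f'(a)=-1.687e-01  a ← 111.867896 − (+2.719e-03/-1.687e-01) = 111.884011
iter 3: u=0.624298  f(a)=+6.024e-07  f'(a)=-1.686e-01  a ← 111.884011 − (+6.024e-07/-1.686e-01) = 111.884014
iter 4: u=0.624298  f(a)=+0.000e+00  f'(a)=-1.686e-01  a ← 111.884014 − (+0.000e+00/-1.686e-01) = 111.884014
converged: |Δa| < 1e-12 after 4 iterations
sag = a·(cosh(S/(2a)) − 1) = 111.884014·(cosh(0.624298) − 1) = 22.520721
T_max/T_min = cosh(S/(2a)) = 1.201286

a=111.884 sag=22.521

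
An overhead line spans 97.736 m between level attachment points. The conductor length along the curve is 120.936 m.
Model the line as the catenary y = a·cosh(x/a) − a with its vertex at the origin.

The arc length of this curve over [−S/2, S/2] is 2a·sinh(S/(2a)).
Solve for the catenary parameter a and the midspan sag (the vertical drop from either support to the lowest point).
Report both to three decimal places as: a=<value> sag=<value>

a=42.333 sag=31.481

seed: a₀ = √(S³/(24(L−S))) = √(97.736³/(24·23.200)) = 40.947956
iter 1: u=1.193417  f(a)=+1.709e+00  f'(a)=-1.303e+00  a ← 40.947956 − (+1.709e+00/-1.303e+00) = 42.259791
iter 2: u=1.156371  f(a)=+8.558e-02  f'(a)=-1.175e+00  a ← 42.259791 − (+8.558e-02/-1.175e+00) = 42.332594
iter 3: u=1.154382  f(a)=+2.395e-04  f'(a)=-1.169e+00  a ← 42.332594 − (+2.395e-04/-1.169e+00) = 42.332799
iter 4: u=1.154377  f(a)=+1.888e-09  f'(a)=-1.169e+00  a ← 42.332799 − (+1.888e-09/-1.169e+00) = 42.332799
iter 5: u=1.154377  f(a)=-1.421e-14  f'(a)=-1.169e+00  a ← 42.332799 − (-1.421e-14/-1.169e+00) = 42.332799
converged: |Δa| < 1e-12 after 5 iterations
sag = a·(cosh(S/(2a)) − 1) = 42.332799·(cosh(1.154377) − 1) = 31.480783
T_max/T_min = cosh(S/(2a)) = 1.743650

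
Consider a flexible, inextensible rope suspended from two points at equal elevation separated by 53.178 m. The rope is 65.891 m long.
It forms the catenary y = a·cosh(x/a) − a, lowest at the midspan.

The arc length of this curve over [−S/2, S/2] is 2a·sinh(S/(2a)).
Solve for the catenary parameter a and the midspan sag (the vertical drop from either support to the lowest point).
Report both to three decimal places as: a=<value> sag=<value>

a=22.957 sag=17.198

seed: a₀ = √(S³/(24(L−S))) = √(53.178³/(24·12.713)) = 22.200786
iter 1: u=1.197660  f(a)=+9.435e-01  f'(a)=-1.318e+00  a ← 22.200786 − (+9.435e-01/-1.318e+00) = 22.916566
iter 2: u=1.160252  f(a)=+4.755e-02  f'(a)=-1.188e+00  a ← 22.916566 − (+4.755e-02/-1.188e+00) = 22.956582
iter 3: u=1.158230  f(a)=+1.350e-04  f'(a)=-1.182e+00  a ← 22.956582 − (+1.350e-04/-1.182e+00) = 22.956696
iter 4: u=1.158224  f(a)=+1.094e-09  f'(a)=-1.182e+00  a ← 22.956696 − (+1.094e-09/-1.182e+00) = 22.956696
iter 5: u=1.158224  f(a)=+0.000e+00  f'(a)=-1.182e+00  a ← 22.956696 − (+0.000e+00/-1.182e+00) = 22.956696
converged: |Δa| < 1e-12 after 5 iterations
sag = a·(cosh(S/(2a)) − 1) = 22.956696·(cosh(1.158224) − 1) = 17.198202
T_max/T_min = cosh(S/(2a)) = 1.749158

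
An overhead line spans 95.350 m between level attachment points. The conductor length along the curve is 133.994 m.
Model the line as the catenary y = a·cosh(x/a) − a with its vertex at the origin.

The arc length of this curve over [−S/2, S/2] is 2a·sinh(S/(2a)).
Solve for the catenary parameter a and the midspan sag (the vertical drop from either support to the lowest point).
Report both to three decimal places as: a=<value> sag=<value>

a=32.281 sag=42.087

seed: a₀ = √(S³/(24(L−S))) = √(95.350³/(24·38.644)) = 30.572742
iter 1: u=1.559396  f(a)=+4.980e+00  f'(a)=-3.199e+00  a ← 30.572742 − (+4.980e+00/-3.199e+00) = 32.129669
iter 2: u=1.483831  f(a)=+4.057e-01  f'(a)=-2.697e+00  a ← 32.129669 − (+4.057e-01/-2.697e+00) = 32.280103
iter 3: u=1.476916  f(a)=+3.220e-03  f'(a)=-2.654e+00  a ← 32.280103 − (+3.220e-03/-2.654e+00) = 32.281316
iter 4: u=1.476860  f(a)=+2.064e-07  f'(a)=-2.654e+00  a ← 32.281316 − (+2.064e-07/-2.654e+00) = 32.281316
iter 5: u=1.476860  f(a)=+2.842e-14  f'(a)=-2.654e+00  a ← 32.281316 − (+2.842e-14/-2.654e+00) = 32.281316
converged: |Δa| < 1e-12 after 5 iterations
sag = a·(cosh(S/(2a)) − 1) = 32.281316·(cosh(1.476860) − 1) = 42.087235
T_max/T_min = cosh(S/(2a)) = 2.303765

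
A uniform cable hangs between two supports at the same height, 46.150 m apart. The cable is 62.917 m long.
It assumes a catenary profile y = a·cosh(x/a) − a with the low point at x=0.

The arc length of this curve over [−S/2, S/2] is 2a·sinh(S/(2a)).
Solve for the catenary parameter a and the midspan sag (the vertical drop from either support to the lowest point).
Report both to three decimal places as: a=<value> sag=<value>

seed: a₀ = √(S³/(24(L−S))) = √(46.150³/(24·16.767)) = 15.628750
iter 1: u=1.476446  f(a)=+1.925e+00  f'(a)=-2.651e+00  a ← 15.628750 − (+1.925e+00/-2.651e+00) = 16.354916
iter 2: u=1.410891  f(a)=+1.423e-01  f'(a)=-2.273e+00  a ← 16.354916 − (+1.423e-01/-2.273e+00) = 16.417540
iter 3: u=1.405509  f(a)=+9.148e-04  f'(a)=-2.243e+00  a ← 16.417540 − (+9.148e-04/-2.243e+00) = 16.417948
iter 4: u=1.405474  f(a)=+3.834e-08  f'(a)=-2.243e+00  a ← 16.417948 − (+3.834e-08/-2.243e+00) = 16.417948
iter 5: u=1.405474  f(a)=+7.105e-15  f'(a)=-2.243e+00  a ← 16.417948 − (+7.105e-15/-2.243e+00) = 16.417948
converged: |Δa| < 1e-12 after 5 iterations
sag = a·(cosh(S/(2a)) − 1) = 16.417948·(cosh(1.405474) − 1) = 19.067066
T_max/T_min = cosh(S/(2a)) = 2.161355

a=16.418 sag=19.067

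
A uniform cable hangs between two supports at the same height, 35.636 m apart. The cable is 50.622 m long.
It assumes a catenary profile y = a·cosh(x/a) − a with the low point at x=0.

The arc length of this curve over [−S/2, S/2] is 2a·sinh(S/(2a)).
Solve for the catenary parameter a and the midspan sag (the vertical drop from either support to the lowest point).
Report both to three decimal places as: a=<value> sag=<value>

seed: a₀ = √(S³/(24(L−S))) = √(35.636³/(24·14.986)) = 11.217212
iter 1: u=1.588452  f(a)=+2.008e+00  f'(a)=-3.410e+00  a ← 11.217212 − (+2.008e+00/-3.410e+00) = 11.806178
iter 2: u=1.509210  f(a)=+1.690e-01  f'(a)=-2.858e+00  a ← 11.806178 − (+1.690e-01/-2.858e+00) = 11.865315
iter 3: u=1.501688  f(a)=+1.440e-03  f'(a)=-2.809e+00  a ← 11.865315 − (+1.440e-03/-2.809e+00) = 11.865828
iter 4: u=1.501623  f(a)=+1.065e-07  f'(a)=-2.809e+00  a ← 11.865828 − (+1.065e-07/-2.809e+00) = 11.865828
iter 5: u=1.501623  f(a)=+0.000e+00  f'(a)=-2.809e+00  a ← 11.865828 − (+0.000e+00/-2.809e+00) = 11.865828
converged: |Δa| < 1e-12 after 5 iterations
sag = a·(cosh(S/(2a)) − 1) = 11.865828·(cosh(1.501623) − 1) = 16.088503
T_max/T_min = cosh(S/(2a)) = 2.355869

a=11.866 sag=16.089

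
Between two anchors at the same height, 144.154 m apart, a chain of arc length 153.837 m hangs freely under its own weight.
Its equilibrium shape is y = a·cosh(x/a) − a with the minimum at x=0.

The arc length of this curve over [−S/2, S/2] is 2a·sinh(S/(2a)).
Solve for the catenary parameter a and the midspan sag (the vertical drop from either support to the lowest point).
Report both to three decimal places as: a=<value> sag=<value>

seed: a₀ = √(S³/(24(L−S))) = √(144.154³/(24·9.683)) = 113.534920
iter 1: u=0.634844  f(a)=+1.970e-01  f'(a)=-1.775e-01  a ← 113.534920 − (+1.970e-01/-1.775e-01) = 114.644532
iter 2: u=0.628700  f(a)=+2.925e-03  f'(a)=-1.723e-01  a ← 114.644532 − (+2.925e-03/-1.723e-01) = 114.661510
iter 3: u=0.628607  f(a)=+6.667e-07  f'(a)=-1.722e-01  a ← 114.661510 − (+6.667e-07/-1.722e-01) = 114.661514
iter 4: u=0.628607  f(a)=+0.000e+00  f'(a)=-1.722e-01  a ← 114.661514 − (+0.000e+00/-1.722e-01) = 114.661514
converged: |Δa| < 1e-12 after 4 iterations
sag = a·(cosh(S/(2a)) − 1) = 114.661514·(cosh(0.628607) − 1) = 23.409911
T_max/T_min = cosh(S/(2a)) = 1.204165

a=114.662 sag=23.410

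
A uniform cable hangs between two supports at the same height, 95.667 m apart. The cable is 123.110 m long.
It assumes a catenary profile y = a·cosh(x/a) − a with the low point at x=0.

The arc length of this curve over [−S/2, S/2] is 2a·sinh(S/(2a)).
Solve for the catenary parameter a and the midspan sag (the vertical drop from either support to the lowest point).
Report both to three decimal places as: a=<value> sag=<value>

seed: a₀ = √(S³/(24(L−S))) = √(95.667³/(24·27.443)) = 36.460433
iter 1: u=1.311929  f(a)=+2.461e+00  f'(a)=-1.781e+00  a ← 36.460433 − (+2.461e+00/-1.781e+00) = 37.842218
iter 2: u=1.264025  f(a)=+1.468e-01  f'(a)=-1.574e+00  a ← 37.842218 − (+1.468e-01/-1.574e+00) = 37.935479
iter 3: u=1.260917  f(a)=+5.959e-04  f'(a)=-1.561e+00  a ← 37.935479 − (+5.959e-04/-1.561e+00) = 37.935860
iter 4: u=1.260905  f(a)=+9.903e-09  f'(a)=-1.561e+00  a ← 37.935860 − (+9.903e-09/-1.561e+00) = 37.935860
iter 5: u=1.260905  f(a)=+0.000e+00  f'(a)=-1.561e+00  a ← 37.935860 − (+0.000e+00/-1.561e+00) = 37.935860
converged: |Δa| < 1e-12 after 5 iterations
sag = a·(cosh(S/(2a)) − 1) = 37.935860·(cosh(1.260905) − 1) = 34.370070
T_max/T_min = cosh(S/(2a)) = 1.906005

a=37.936 sag=34.370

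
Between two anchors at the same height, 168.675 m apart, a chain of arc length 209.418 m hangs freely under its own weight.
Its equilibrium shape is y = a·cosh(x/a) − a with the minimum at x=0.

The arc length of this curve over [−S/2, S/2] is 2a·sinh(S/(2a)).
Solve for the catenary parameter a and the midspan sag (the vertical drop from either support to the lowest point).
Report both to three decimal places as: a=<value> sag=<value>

seed: a₀ = √(S³/(24(L−S))) = √(168.675³/(24·40.743)) = 70.055777
iter 1: u=1.203862  f(a)=+3.056e+00  f'(a)=-1.341e+00  a ← 70.055777 − (+3.056e+00/-1.341e+00) = 72.335461
iter 2: u=1.165922  f(a)=+1.555e-01  f'(a)=-1.207e+00  a ← 72.335461 − (+1.555e-01/-1.207e+00) = 72.464272
iter 3: u=1.163849  f(a)=+4.505e-04  f'(a)=-1.200e+00  a ← 72.464272 − (+4.505e-04/-1.200e+00) = 72.464648
iter 4: u=1.163843  f(a)=+3.805e-09  f'(a)=-1.200e+00  a ← 72.464648 − (+3.805e-09/-1.200e+00) = 72.464648
iter 5: u=1.163843  f(a)=+0.000e+00  f'(a)=-1.200e+00  a ← 72.464648 − (+0.000e+00/-1.200e+00) = 72.464648
converged: |Δa| < 1e-12 after 5 iterations
sag = a·(cosh(S/(2a)) − 1) = 72.464648·(cosh(1.163843) − 1) = 54.873877
T_max/T_min = cosh(S/(2a)) = 1.757250

a=72.465 sag=54.874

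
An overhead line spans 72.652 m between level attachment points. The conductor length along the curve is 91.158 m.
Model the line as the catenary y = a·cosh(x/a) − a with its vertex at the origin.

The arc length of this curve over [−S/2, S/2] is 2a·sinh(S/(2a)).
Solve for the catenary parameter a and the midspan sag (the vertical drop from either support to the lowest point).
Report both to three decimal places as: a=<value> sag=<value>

a=30.447 sag=24.366

seed: a₀ = √(S³/(24(L−S))) = √(72.652³/(24·18.506)) = 29.383902
iter 1: u=1.236255  f(a)=+1.467e+00  f'(a)=-1.463e+00  a ← 29.383902 − (+1.467e+00/-1.463e+00) = 30.386505
iter 2: u=1.195465  f(a)=+7.841e-02  f'(a)=-1.310e+00  a ← 30.386505 − (+7.841e-02/-1.310e+00) = 30.446349
iter 3: u=1.193115  f(a)=+2.521e-04  f'(a)=-1.302e+00  a ← 30.446349 − (+2.521e-04/-1.302e+00) = 30.446543
iter 4: u=1.193108  f(a)=+2.625e-09  f'(a)=-1.302e+00  a ← 30.446543 − (+2.625e-09/-1.302e+00) = 30.446543
iter 5: u=1.193108  f(a)=+1.421e-14  f'(a)=-1.302e+00  a ← 30.446543 − (+1.421e-14/-1.302e+00) = 30.446543
converged: |Δa| < 1e-12 after 5 iterations
sag = a·(cosh(S/(2a)) − 1) = 30.446543·(cosh(1.193108) − 1) = 24.366204
T_max/T_min = cosh(S/(2a)) = 1.800295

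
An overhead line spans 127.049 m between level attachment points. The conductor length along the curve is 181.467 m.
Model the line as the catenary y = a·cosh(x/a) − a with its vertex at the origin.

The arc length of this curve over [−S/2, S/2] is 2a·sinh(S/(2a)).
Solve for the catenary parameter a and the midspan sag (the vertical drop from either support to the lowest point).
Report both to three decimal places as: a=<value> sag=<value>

a=41.956 sag=58.008

seed: a₀ = √(S³/(24(L−S))) = √(127.049³/(24·54.418)) = 39.625976
iter 1: u=1.603102  f(a)=+7.436e+00  f'(a)=-3.520e+00  a ← 39.625976 − (+7.436e+00/-3.520e+00) = 41.738250
iter 2: u=1.521973  f(a)=+6.360e-01  f'(a)=-2.942e+00  a ← 41.738250 − (+6.360e-01/-2.942e+00) = 41.954432
iter 3: u=1.514131  f(a)=+5.613e-03  f'(a)=-2.890e+00  a ← 41.954432 − (+5.613e-03/-2.890e+00) = 41.956374
iter 4: u=1.514061  f(a)=+4.457e-07  f'(a)=-2.890e+00  a ← 41.956374 − (+4.457e-07/-2.890e+00) = 41.956374
iter 5: u=1.514061  f(a)=+0.000e+00  f'(a)=-2.890e+00  a ← 41.956374 − (+0.000e+00/-2.890e+00) = 41.956374
converged: |Δa| < 1e-12 after 5 iterations
sag = a·(cosh(S/(2a)) − 1) = 41.956374·(cosh(1.514061) − 1) = 58.008146
T_max/T_min = cosh(S/(2a)) = 2.382582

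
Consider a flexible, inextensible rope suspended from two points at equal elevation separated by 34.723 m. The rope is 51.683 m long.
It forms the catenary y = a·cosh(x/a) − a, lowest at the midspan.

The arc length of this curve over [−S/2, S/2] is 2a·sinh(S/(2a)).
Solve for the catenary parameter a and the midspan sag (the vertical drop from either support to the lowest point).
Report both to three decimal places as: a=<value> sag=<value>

a=10.814 sag=17.199

seed: a₀ = √(S³/(24(L−S))) = √(34.723³/(24·16.960)) = 10.141620
iter 1: u=1.711906  f(a)=+2.666e+00  f'(a)=-4.433e+00  a ← 10.141620 − (+2.666e+00/-4.433e+00) = 10.742956
iter 2: u=1.616082  f(a)=+2.555e-01  f'(a)=-3.621e+00  a ← 10.742956 − (+2.555e-01/-3.621e+00) = 10.813523
iter 3: u=1.605536  f(a)=+2.896e-03  f'(a)=-3.539e+00  a ← 10.813523 − (+2.896e-03/-3.539e+00) = 10.814342
iter 4: u=1.605414  f(a)=+3.815e-07  f'(a)=-3.538e+00  a ← 10.814342 − (+3.815e-07/-3.538e+00) = 10.814342
iter 5: u=1.605414  f(a)=+1.421e-14  f'(a)=-3.538e+00  a ← 10.814342 − (+1.421e-14/-3.538e+00) = 10.814342
converged: |Δa| < 1e-12 after 5 iterations
sag = a·(cosh(S/(2a)) − 1) = 10.814342·(cosh(1.605414) − 1) = 17.198747
T_max/T_min = cosh(S/(2a)) = 2.590365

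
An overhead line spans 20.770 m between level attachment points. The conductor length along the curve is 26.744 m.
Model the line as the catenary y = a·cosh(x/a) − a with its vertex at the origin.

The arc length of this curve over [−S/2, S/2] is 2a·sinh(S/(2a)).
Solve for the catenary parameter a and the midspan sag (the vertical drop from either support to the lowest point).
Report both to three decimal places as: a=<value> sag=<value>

seed: a₀ = √(S³/(24(L−S))) = √(20.770³/(24·5.974)) = 7.905266
iter 1: u=1.313681  f(a)=+5.372e-01  f'(a)=-1.789e+00  a ← 7.905266 − (+5.372e-01/-1.789e+00) = 8.205564
iter 2: u=1.265605  f(a)=+3.213e-02  f'(a)=-1.581e+00  a ← 8.205564 − (+3.213e-02/-1.581e+00) = 8.225888
iter 3: u=1.262478  f(a)=+1.311e-04  f'(a)=-1.568e+00  a ← 8.225888 − (+1.311e-04/-1.568e+00) = 8.225972
iter 4: u=1.262465  f(a)=+2.201e-09  f'(a)=-1.568e+00  a ← 8.225972 − (+2.201e-09/-1.568e+00) = 8.225972
iter 5: u=1.262465  f(a)=-3.553e-15  f'(a)=-1.568e+00  a ← 8.225972 − (-3.553e-15/-1.568e+00) = 8.225972
converged: |Δa| < 1e-12 after 5 iterations
sag = a·(cosh(S/(2a)) − 1) = 8.225972·(cosh(1.262465) − 1) = 7.473614
T_max/T_min = cosh(S/(2a)) = 1.908539

a=8.226 sag=7.474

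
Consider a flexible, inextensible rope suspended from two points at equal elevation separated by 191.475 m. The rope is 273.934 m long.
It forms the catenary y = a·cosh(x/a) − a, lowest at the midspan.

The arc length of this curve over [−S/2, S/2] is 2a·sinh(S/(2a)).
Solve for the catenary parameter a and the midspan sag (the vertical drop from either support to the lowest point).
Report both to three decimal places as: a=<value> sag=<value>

a=63.079 sag=87.716

seed: a₀ = √(S³/(24(L−S))) = √(191.475³/(24·82.459)) = 59.558461
iter 1: u=1.607454  f(a)=+1.133e+01  f'(a)=-3.554e+00  a ← 59.558461 − (+1.133e+01/-3.554e+00) = 62.747410
iter 2: u=1.525760  f(a)=+9.738e-01  f'(a)=-2.967e+00  a ← 62.747410 − (+9.738e-01/-2.967e+00) = 63.075634
iter 3: u=1.517821  f(a)=+8.685e-03  f'(a)=-2.914e+00  a ← 63.075634 − (+8.685e-03/-2.914e+00) = 63.078614
iter 4: u=1.517749  f(a)=+7.043e-07  f'(a)=-2.914e+00  a ← 63.078614 − (+7.043e-07/-2.914e+00) = 63.078614
iter 5: u=1.517749  f(a)=+0.000e+00  f'(a)=-2.914e+00  a ← 63.078614 − (+0.000e+00/-2.914e+00) = 63.078614
converged: |Δa| < 1e-12 after 5 iterations
sag = a·(cosh(S/(2a)) − 1) = 63.078614·(cosh(1.517749) − 1) = 87.715519
T_max/T_min = cosh(S/(2a)) = 2.390575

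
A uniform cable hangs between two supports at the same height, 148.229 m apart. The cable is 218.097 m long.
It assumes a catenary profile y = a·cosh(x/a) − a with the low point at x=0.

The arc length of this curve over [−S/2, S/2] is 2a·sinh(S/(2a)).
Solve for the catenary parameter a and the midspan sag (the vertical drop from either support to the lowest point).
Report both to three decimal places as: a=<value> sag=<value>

a=46.901 sag=71.806

seed: a₀ = √(S³/(24(L−S))) = √(148.229³/(24·69.868)) = 44.071212
iter 1: u=1.681699  f(a)=+1.057e+01  f'(a)=-4.163e+00  a ← 44.071212 − (+1.057e+01/-4.163e+00) = 46.610762
iter 2: u=1.590073  f(a)=+9.827e-01  f'(a)=-3.422e+00  a ← 46.610762 − (+9.827e-01/-3.422e+00) = 46.897926
iter 3: u=1.580336  f(a)=+1.041e-02  f'(a)=-3.350e+00  a ← 46.897926 − (+1.041e-02/-3.350e+00) = 46.901034
iter 4: u=1.580232  f(a)=+1.196e-06  f'(a)=-3.349e+00  a ← 46.901034 − (+1.196e-06/-3.349e+00) = 46.901035
iter 5: u=1.580232  f(a)=+8.527e-14  f'(a)=-3.349e+00  a ← 46.901035 − (+8.527e-14/-3.349e+00) = 46.901035
converged: |Δa| < 1e-12 after 5 iterations
sag = a·(cosh(S/(2a)) − 1) = 46.901035·(cosh(1.580232) − 1) = 71.805673
T_max/T_min = cosh(S/(2a)) = 2.531004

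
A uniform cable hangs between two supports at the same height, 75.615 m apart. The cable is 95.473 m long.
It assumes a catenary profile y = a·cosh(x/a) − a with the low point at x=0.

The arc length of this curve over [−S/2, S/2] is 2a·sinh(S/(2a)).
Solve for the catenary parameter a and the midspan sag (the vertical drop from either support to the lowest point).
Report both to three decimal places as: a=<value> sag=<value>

a=31.240 sag=25.810

seed: a₀ = √(S³/(24(L−S))) = √(75.615³/(24·19.858)) = 30.118862
iter 1: u=1.255277  f(a)=+1.625e+00  f'(a)=-1.538e+00  a ← 30.118862 − (+1.625e+00/-1.538e+00) = 31.174806
iter 2: u=1.212758  f(a)=+8.934e-02  f'(a)=-1.373e+00  a ← 31.174806 − (+8.934e-02/-1.373e+00) = 31.239855
iter 3: u=1.210233  f(a)=+3.050e-04  f'(a)=-1.364e+00  a ← 31.239855 − (+3.050e-04/-1.364e+00) = 31.240078
iter 4: u=1.210224  f(a)=+3.582e-09  f'(a)=-1.364e+00  a ← 31.240078 − (+3.582e-09/-1.364e+00) = 31.240078
iter 5: u=1.210224  f(a)=+0.000e+00  f'(a)=-1.364e+00  a ← 31.240078 − (+0.000e+00/-1.364e+00) = 31.240078
converged: |Δa| < 1e-12 after 5 iterations
sag = a·(cosh(S/(2a)) − 1) = 31.240078·(cosh(1.210224) − 1) = 25.810039
T_max/T_min = cosh(S/(2a)) = 1.826184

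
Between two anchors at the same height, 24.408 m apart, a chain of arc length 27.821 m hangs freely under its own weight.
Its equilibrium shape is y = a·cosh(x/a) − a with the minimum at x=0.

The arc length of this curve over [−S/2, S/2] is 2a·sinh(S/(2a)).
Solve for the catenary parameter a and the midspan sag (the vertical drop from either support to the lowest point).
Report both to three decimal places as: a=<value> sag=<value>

seed: a₀ = √(S³/(24(L−S))) = √(24.408³/(24·3.413)) = 13.323690
iter 1: u=0.915962  f(a)=+1.461e-01  f'(a)=-5.566e-01  a ← 13.323690 − (+1.461e-01/-5.566e-01) = 13.586112
iter 2: u=0.898270  f(a)=+4.427e-03  f'(a)=-5.233e-01  a ← 13.586112 − (+4.427e-03/-5.233e-01) = 13.594571
iter 3: u=0.897711  f(a)=+4.348e-06  f'(a)=-5.223e-01  a ← 13.594571 − (+4.348e-06/-5.223e-01) = 13.594579
iter 4: u=0.897711  f(a)=+4.203e-12  f'(a)=-5.223e-01  a ← 13.594579 − (+4.203e-12/-5.223e-01) = 13.594579
converged: |Δa| < 1e-12 after 4 iterations
sag = a·(cosh(S/(2a)) − 1) = 13.594579·(cosh(0.897711) − 1) = 5.855732
T_max/T_min = cosh(S/(2a)) = 1.430740

a=13.595 sag=5.856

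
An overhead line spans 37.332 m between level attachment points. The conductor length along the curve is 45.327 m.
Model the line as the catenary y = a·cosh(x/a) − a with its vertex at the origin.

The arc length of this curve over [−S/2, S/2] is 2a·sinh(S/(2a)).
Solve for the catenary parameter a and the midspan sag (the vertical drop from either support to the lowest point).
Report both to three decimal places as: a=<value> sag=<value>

a=16.972 sag=11.342

seed: a₀ = √(S³/(24(L−S))) = √(37.332³/(24·7.995)) = 16.466717
iter 1: u=1.133559  f(a)=+5.297e-01  f'(a)=-1.102e+00  a ← 16.466717 − (+5.297e-01/-1.102e+00) = 16.947488
iter 2: u=1.101402  f(a)=+2.408e-02  f'(a)=-1.004e+00  a ← 16.947488 − (+2.408e-02/-1.004e+00) = 16.971484
iter 3: u=1.099845  f(a)=+5.503e-05  f'(a)=-9.990e-01  a ← 16.971484 − (+5.503e-05/-9.990e-01) = 16.971540
iter 4: u=1.099841  f(a)=+2.889e-10  f'(a)=-9.990e-01  a ← 16.971540 − (+2.889e-10/-9.990e-01) = 16.971540
iter 5: u=1.099841  f(a)=-7.105e-15  f'(a)=-9.990e-01  a ← 16.971540 − (-7.105e-15/-9.990e-01) = 16.971540
converged: |Δa| < 1e-12 after 5 iterations
sag = a·(cosh(S/(2a)) − 1) = 16.971540·(cosh(1.099841) − 1) = 11.342192
T_max/T_min = cosh(S/(2a)) = 1.668307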